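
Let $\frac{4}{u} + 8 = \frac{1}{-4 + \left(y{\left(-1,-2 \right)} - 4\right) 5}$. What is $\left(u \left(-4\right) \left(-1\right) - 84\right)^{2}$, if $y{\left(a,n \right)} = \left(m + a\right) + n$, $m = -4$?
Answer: $\frac{1654536976}{223729} \approx 7395.3$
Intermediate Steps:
$y{\left(a,n \right)} = -4 + a + n$ ($y{\left(a,n \right)} = \left(-4 + a\right) + n = -4 + a + n$)
$u = - \frac{236}{473}$ ($u = \frac{4}{-8 + \frac{1}{-4 + \left(\left(-4 - 1 - 2\right) - 4\right) 5}} = \frac{4}{-8 + \frac{1}{-4 + \left(-7 - 4\right) 5}} = \frac{4}{-8 + \frac{1}{-4 - 55}} = \frac{4}{-8 + \frac{1}{-59}} = \frac{4}{-8 - \frac{1}{59}} = \frac{4}{- \frac{473}{59}} = 4 \left(- \frac{59}{473}\right) = - \frac{236}{473} \approx -0.49894$)
$\left(u \left(-4\right) \left(-1\right) - 84\right)^{2} = \left(\left(- \frac{236}{473}\right) \left(-4\right) \left(-1\right) - 84\right)^{2} = \left(\frac{944}{473} \left(-1\right) - 84\right)^{2} = \left(- \frac{944}{473} - 84\right)^{2} = \left(- \frac{40676}{473}\right)^{2} = \frac{1654536976}{223729}$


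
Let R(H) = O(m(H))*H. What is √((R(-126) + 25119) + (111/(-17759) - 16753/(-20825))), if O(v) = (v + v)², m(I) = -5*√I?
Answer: √3674800640574580319/1509515 ≈ 1269.9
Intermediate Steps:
O(v) = 4*v² (O(v) = (2*v)² = 4*v²)
R(H) = 100*H² (R(H) = (4*(-5*√H)²)*H = (4*(25*H))*H = (100*H)*H = 100*H²)
√((R(-126) + 25119) + (111/(-17759) - 16753/(-20825))) = √((100*(-126)² + 25119) + (111/(-17759) - 16753/(-20825))) = √((100*15876 + 25119) + (111*(-1/17759) - 16753*(-1/20825))) = √((1587600 + 25119) + (-111/17759 + 16753/20825)) = √(1612719 + 42172136/52833025) = √(85204865417111/52833025) = √3674800640574580319/1509515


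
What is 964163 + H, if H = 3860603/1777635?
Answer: 1713933755108/1777635 ≈ 9.6417e+5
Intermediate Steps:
H = 3860603/1777635 (H = 3860603*(1/1777635) = 3860603/1777635 ≈ 2.1718)
964163 + H = 964163 + 3860603/1777635 = 1713933755108/1777635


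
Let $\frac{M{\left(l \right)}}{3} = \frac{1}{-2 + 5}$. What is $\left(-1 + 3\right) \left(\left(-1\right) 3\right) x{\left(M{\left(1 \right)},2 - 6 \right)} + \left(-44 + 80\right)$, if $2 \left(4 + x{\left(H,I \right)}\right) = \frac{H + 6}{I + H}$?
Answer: $67$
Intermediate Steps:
$M{\left(l \right)} = 1$ ($M{\left(l \right)} = \frac{3}{-2 + 5} = \frac{3}{3} = 3 \cdot \frac{1}{3} = 1$)
$x{\left(H,I \right)} = -4 + \frac{6 + H}{2 \left(H + I\right)}$ ($x{\left(H,I \right)} = -4 + \frac{\left(H + 6\right) \frac{1}{I + H}}{2} = -4 + \frac{\left(6 + H\right) \frac{1}{H + I}}{2} = -4 + \frac{\frac{1}{H + I} \left(6 + H\right)}{2} = -4 + \frac{6 + H}{2 \left(H + I\right)}$)
$\left(-1 + 3\right) \left(\left(-1\right) 3\right) x{\left(M{\left(1 \right)},2 - 6 \right)} + \left(-44 + 80\right) = \left(-1 + 3\right) \left(\left(-1\right) 3\right) \frac{3 - 4 \left(2 - 6\right) - \frac{7}{2}}{1 + \left(2 - 6\right)} + \left(-44 + 80\right) = 2 \left(-3\right) \frac{3 - 4 \left(2 - 6\right) - \frac{7}{2}}{1 + \left(2 - 6\right)} + 36 = - 6 \frac{3 - -16 - \frac{7}{2}}{1 - 4} + 36 = - 6 \frac{3 + 16 - \frac{7}{2}}{-3} + 36 = - 6 \left(\left(- \frac{1}{3}\right) \frac{31}{2}\right) + 36 = \left(-6\right) \left(- \frac{31}{6}\right) + 36 = 31 + 36 = 67$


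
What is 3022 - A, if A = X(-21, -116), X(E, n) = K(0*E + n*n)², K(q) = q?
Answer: -181060914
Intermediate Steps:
X(E, n) = n⁴ (X(E, n) = (0*E + n*n)² = (0 + n²)² = (n²)² = n⁴)
A = 181063936 (A = (-116)⁴ = 181063936)
3022 - A = 3022 - 1*181063936 = 3022 - 181063936 = -181060914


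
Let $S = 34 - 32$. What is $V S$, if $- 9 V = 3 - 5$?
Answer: $\frac{4}{9} \approx 0.44444$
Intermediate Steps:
$S = 2$ ($S = 34 - 32 = 2$)
$V = \frac{2}{9}$ ($V = - \frac{3 - 5}{9} = \left(- \frac{1}{9}\right) \left(-2\right) = \frac{2}{9} \approx 0.22222$)
$V S = \frac{2}{9} \cdot 2 = \frac{4}{9}$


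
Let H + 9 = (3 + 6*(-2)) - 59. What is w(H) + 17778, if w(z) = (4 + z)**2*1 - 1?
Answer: 23106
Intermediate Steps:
H = -77 (H = -9 + ((3 + 6*(-2)) - 59) = -9 + ((3 - 12) - 59) = -9 + (-9 - 59) = -9 - 68 = -77)
w(z) = -1 + (4 + z)**2 (w(z) = (4 + z)**2 - 1 = -1 + (4 + z)**2)
w(H) + 17778 = (-1 + (4 - 77)**2) + 17778 = (-1 + (-73)**2) + 17778 = (-1 + 5329) + 17778 = 5328 + 17778 = 23106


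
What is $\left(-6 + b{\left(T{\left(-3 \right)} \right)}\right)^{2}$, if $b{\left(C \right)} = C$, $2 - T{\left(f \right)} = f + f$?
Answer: $4$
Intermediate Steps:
$T{\left(f \right)} = 2 - 2 f$ ($T{\left(f \right)} = 2 - \left(f + f\right) = 2 - 2 f$)
$\left(-6 + b{\left(T{\left(-3 \right)} \right)}\right)^{2} = \left(-6 + \left(2 - -6\right)\right)^{2} = \left(-6 + \left(2 + 6\right)\right)^{2} = \left(-6 + 8\right)^{2} = 2^{2} = 4$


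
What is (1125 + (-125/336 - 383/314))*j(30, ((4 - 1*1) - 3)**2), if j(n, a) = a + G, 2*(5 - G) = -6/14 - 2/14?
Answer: 2192695147/369264 ≈ 5938.0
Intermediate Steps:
G = 37/7 (G = 5 - (-6/14 - 2/14)/2 = 5 - (-6*1/14 - 2*1/14)/2 = 5 - (-3/7 - 1/7)/2 = 5 - 1/2*(-4/7) = 5 + 2/7 = 37/7 ≈ 5.2857)
j(n, a) = 37/7 + a (j(n, a) = a + 37/7 = 37/7 + a)
(1125 + (-125/336 - 383/314))*j(30, ((4 - 1*1) - 3)**2) = (1125 + (-125/336 - 383/314))*(37/7 + ((4 - 1*1) - 3)**2) = (1125 + (-125*1/336 - 383*1/314))*(37/7 + ((4 - 1) - 3)**2) = (1125 + (-125/336 - 383/314))*(37/7 + (3 - 3)**2) = (1125 - 83969/52752)*(37/7 + 0**2) = 59262031*(37/7 + 0)/52752 = (59262031/52752)*(37/7) = 2192695147/369264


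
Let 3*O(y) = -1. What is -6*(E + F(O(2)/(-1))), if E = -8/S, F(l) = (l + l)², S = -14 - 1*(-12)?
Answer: -80/3 ≈ -26.667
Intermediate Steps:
O(y) = -⅓ (O(y) = (⅓)*(-1) = -⅓)
S = -2 (S = -14 + 12 = -2)
F(l) = 4*l² (F(l) = (2*l)² = 4*l²)
E = 4 (E = -8/(-2) = -8*(-½) = 4)
-6*(E + F(O(2)/(-1))) = -6*(4 + 4*(-⅓/(-1))²) = -6*(4 + 4*(-⅓*(-1))²) = -6*(4 + 4*(⅓)²) = -6*(4 + 4*(⅑)) = -6*(4 + 4/9) = -6*40/9 = -80/3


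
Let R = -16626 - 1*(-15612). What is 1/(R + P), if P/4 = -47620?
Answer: -1/191494 ≈ -5.2221e-6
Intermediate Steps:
R = -1014 (R = -16626 + 15612 = -1014)
P = -190480 (P = 4*(-47620) = -190480)
1/(R + P) = 1/(-1014 - 190480) = 1/(-191494) = -1/191494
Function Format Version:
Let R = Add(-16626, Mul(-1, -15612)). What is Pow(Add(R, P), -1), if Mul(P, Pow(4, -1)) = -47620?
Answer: Rational(-1, 191494) ≈ -5.2221e-6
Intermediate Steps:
R = -1014 (R = Add(-16626, 15612) = -1014)
P = -190480 (P = Mul(4, -47620) = -190480)
Pow(Add(R, P), -1) = Pow(Add(-1014, -190480), -1) = Pow(-191494, -1) = Rational(-1, 191494)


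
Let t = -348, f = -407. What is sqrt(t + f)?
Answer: I*sqrt(755) ≈ 27.477*I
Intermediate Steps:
sqrt(t + f) = sqrt(-348 - 407) = sqrt(-755) = I*sqrt(755)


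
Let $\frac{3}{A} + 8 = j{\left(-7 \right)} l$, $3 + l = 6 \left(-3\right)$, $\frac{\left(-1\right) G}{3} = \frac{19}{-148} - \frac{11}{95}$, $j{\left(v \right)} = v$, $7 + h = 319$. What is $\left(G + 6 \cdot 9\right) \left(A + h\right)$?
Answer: $\frac{33375675969}{1954340} \approx 17078.0$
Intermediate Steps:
$h = 312$ ($h = -7 + 319 = 312$)
$G = \frac{10299}{14060}$ ($G = - 3 \left(\frac{19}{-148} - \frac{11}{95}\right) = - 3 \left(19 \left(- \frac{1}{148}\right) - \frac{11}{95}\right) = - 3 \left(- \frac{19}{148} - \frac{11}{95}\right) = \left(-3\right) \left(- \frac{3433}{14060}\right) = \frac{10299}{14060} \approx 0.7325$)
$l = -21$ ($l = -3 + 6 \left(-3\right) = -3 - 18 = -21$)
$A = \frac{3}{139}$ ($A = \frac{3}{-8 - -147} = \frac{3}{-8 + 147} = \frac{3}{139} \approx 0.021583$)
$\left(G + 6 \cdot 9\right) \left(A + h\right) = \left(\frac{10299}{14060} + 6 \cdot 9\right) \left(\frac{3}{139} + 312\right) = \left(\frac{10299}{14060} + 54\right) \frac{43371}{139} = \frac{769539}{14060} \cdot \frac{43371}{139} = \frac{33375675969}{1954340}$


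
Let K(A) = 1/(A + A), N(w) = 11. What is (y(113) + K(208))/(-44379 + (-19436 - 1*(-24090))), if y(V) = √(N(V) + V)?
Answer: -1/16525600 - 2*√31/39725 ≈ -0.00028038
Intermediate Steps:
y(V) = √(11 + V)
K(A) = 1/(2*A)
(y(113) + K(208))/(-44379 + (-19436 - 1*(-24090))) = (√(11 + 113) + (½)/208)/(-44379 + (-19436 - 1*(-24090))) = (√124 + (½)*(1/208))/(-44379 + (-19436 + 24090)) = (2*√31 + 1/416)/(-44379 + 4654) = (1/416 + 2*√31)/(-39725) = (1/416 + 2*√31)*(-1/39725) = -1/16525600 - 2*√31/39725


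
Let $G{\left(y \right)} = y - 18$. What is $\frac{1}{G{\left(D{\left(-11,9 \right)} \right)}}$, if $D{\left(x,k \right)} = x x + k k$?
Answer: $\frac{1}{184} \approx 0.0054348$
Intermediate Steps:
$D{\left(x,k \right)} = k^{2} + x^{2}$ ($D{\left(x,k \right)} = x^{2} + k^{2} = k^{2} + x^{2}$)
$G{\left(y \right)} = -18 + y$
$\frac{1}{G{\left(D{\left(-11,9 \right)} \right)}} = \frac{1}{-18 + \left(9^{2} + \left(-11\right)^{2}\right)} = \frac{1}{-18 + \left(81 + 121\right)} = \frac{1}{-18 + 202} = \frac{1}{184}$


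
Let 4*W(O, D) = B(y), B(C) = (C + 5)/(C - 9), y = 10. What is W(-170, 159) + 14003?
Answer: 56027/4 ≈ 14007.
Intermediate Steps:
B(C) = (5 + C)/(-9 + C)
W(O, D) = 15/4 (W(O, D) = ((5 + 10)/(-9 + 10))/4 = (15/1)/4 = (1*15)/4 = (¼)*15 = 15/4)
W(-170, 159) + 14003 = 15/4 + 14003 = 56027/4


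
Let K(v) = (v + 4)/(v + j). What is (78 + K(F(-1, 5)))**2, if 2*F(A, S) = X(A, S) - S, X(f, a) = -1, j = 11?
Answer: 390625/64 ≈ 6103.5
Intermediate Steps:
F(A, S) = -1/2 - S/2 (F(A, S) = (-1 - S)/2 = -1/2 - S/2)
K(v) = (4 + v)/(11 + v) (K(v) = (v + 4)/(v + 11) = (4 + v)/(11 + v))
(78 + K(F(-1, 5)))**2 = (78 + (4 + (-1/2 - 1/2*5))/(11 + (-1/2 - 1/2*5)))**2 = (78 + (4 + (-1/2 - 5/2))/(11 + (-1/2 - 5/2)))**2 = (78 + (4 - 3)/(11 - 3))**2 = (78 + 1/8)**2 = (625/8)**2 = 390625/64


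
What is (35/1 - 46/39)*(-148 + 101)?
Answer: -61993/39 ≈ -1589.6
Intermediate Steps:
(35/1 - 46/39)*(-148 + 101) = (35*1 - 46*1/39)*(-47) = (35 - 46/39)*(-47) = (1319/39)*(-47) = -61993/39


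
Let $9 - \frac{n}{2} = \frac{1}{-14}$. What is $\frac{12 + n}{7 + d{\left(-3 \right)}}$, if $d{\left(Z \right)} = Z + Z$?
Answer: $\frac{211}{7} \approx 30.143$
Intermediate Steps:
$d{\left(Z \right)} = 2 Z$
$n = \frac{127}{7}$ ($n = 18 - \frac{2}{-14} = 18 - - \frac{1}{7} = 18 + \frac{1}{7} = \frac{127}{7} \approx 18.143$)
$\frac{12 + n}{7 + d{\left(-3 \right)}} = \frac{12 + \frac{127}{7}}{7 + 2 \left(-3\right)} = \frac{211}{7 \left(7 - 6\right)} = \frac{211}{7 \cdot 1} = \frac{211}{7} \cdot 1 = \frac{211}{7}$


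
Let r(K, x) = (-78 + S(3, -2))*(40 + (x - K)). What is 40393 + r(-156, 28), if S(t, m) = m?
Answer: 22473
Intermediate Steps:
r(K, x) = -3200 - 80*x + 80*K (r(K, x) = (-78 - 2)*(40 + (x - K)) = -80*(40 + x - K) = -3200 - 80*x + 80*K)
40393 + r(-156, 28) = 40393 + (-3200 - 80*28 + 80*(-156)) = 40393 + (-3200 - 2240 - 12480) = 40393 - 17920 = 22473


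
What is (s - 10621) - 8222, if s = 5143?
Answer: -13700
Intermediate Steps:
(s - 10621) - 8222 = (5143 - 10621) - 8222 = -5478 - 8222 = -13700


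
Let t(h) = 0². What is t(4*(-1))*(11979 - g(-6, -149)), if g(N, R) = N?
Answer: 0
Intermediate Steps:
t(h) = 0
t(4*(-1))*(11979 - g(-6, -149)) = 0*(11979 - 1*(-6)) = 0*(11979 + 6) = 0*11985 = 0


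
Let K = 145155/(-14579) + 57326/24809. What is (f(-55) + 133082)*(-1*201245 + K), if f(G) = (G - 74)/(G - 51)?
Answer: -513425876926597983928/19169591783 ≈ -2.6783e+10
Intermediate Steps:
f(G) = (-74 + G)/(-51 + G)
K = -2765394641/361690411 (K = 145155*(-1/14579) + 57326*(1/24809) = -145155/14579 + 57326/24809 = -2765394641/361690411 ≈ -7.6458)
(f(-55) + 133082)*(-1*201245 + K) = ((-74 - 55)/(-51 - 55) + 133082)*(-1*201245 - 2765394641/361690411) = (-129/(-106) + 133082)*(-201245 - 2765394641/361690411) = (-1/106*(-129) + 133082)*(-72791152156336/361690411) = (129/106 + 133082)*(-72791152156336/361690411) = (14106821/106)*(-72791152156336/361690411) = -513425876926597983928/19169591783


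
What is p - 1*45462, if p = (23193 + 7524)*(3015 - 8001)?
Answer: -153200424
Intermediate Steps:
p = -153154962 (p = 30717*(-4986) = -153154962)
p - 1*45462 = -153154962 - 1*45462 = -153154962 - 45462 = -153200424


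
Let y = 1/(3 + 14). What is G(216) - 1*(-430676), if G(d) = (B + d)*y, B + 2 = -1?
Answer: 7321705/17 ≈ 4.3069e+5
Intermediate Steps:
B = -3 (B = -2 - 1 = -3)
y = 1/17 ≈ 0.058824
G(d) = -3/17 + d/17 (G(d) = (-3 + d)*(1/17) = -3/17 + d/17)
G(216) - 1*(-430676) = (-3/17 + (1/17)*216) - 1*(-430676) = (-3/17 + 216/17) + 430676 = 213/17 + 430676 = 7321705/17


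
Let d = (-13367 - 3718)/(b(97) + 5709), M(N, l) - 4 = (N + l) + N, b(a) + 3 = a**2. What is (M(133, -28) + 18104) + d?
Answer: 55456541/3023 ≈ 18345.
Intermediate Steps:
b(a) = -3 + a**2
M(N, l) = 4 + l + 2*N (M(N, l) = 4 + ((N + l) + N) = 4 + (l + 2*N) = 4 + l + 2*N)
d = -3417/3023 (d = (-13367 - 3718)/((-3 + 97**2) + 5709) = -17085/((-3 + 9409) + 5709) = -17085/(9406 + 5709) = -17085/15115 = -17085*1/15115 = -3417/3023 ≈ -1.1303)
(M(133, -28) + 18104) + d = ((4 - 28 + 2*133) + 18104) - 3417/3023 = ((4 - 28 + 266) + 18104) - 3417/3023 = (242 + 18104) - 3417/3023 = 18346 - 3417/3023 = 55456541/3023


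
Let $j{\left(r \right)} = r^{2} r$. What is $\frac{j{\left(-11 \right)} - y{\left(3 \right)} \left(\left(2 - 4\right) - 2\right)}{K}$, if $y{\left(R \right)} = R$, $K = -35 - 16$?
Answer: $\frac{1319}{51} \approx 25.863$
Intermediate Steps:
$K = -51$
$j{\left(r \right)} = r^{3}$
$\frac{j{\left(-11 \right)} - y{\left(3 \right)} \left(\left(2 - 4\right) - 2\right)}{K} = \frac{\left(-11\right)^{3} - 3 \left(\left(2 - 4\right) - 2\right)}{-51} = \left(-1331 - 3 \left(\left(2 - 4\right) - 2\right)\right) \left(- \frac{1}{51}\right) = \left(-1331 - 3 \left(-2 - 2\right)\right) \left(- \frac{1}{51}\right) = \left(-1331 - 3 \left(-4\right)\right) \left(- \frac{1}{51}\right) = \left(-1331 - -12\right) \left(- \frac{1}{51}\right) = \left(-1331 + 12\right) \left(- \frac{1}{51}\right) = \left(-1319\right) \left(- \frac{1}{51}\right) = \frac{1319}{51}$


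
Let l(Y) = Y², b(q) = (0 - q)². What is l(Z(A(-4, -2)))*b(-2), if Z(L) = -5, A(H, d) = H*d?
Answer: 100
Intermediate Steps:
b(q) = q² (b(q) = (-q)² = q²)
l(Z(A(-4, -2)))*b(-2) = (-5)²*(-2)² = 25*4 = 100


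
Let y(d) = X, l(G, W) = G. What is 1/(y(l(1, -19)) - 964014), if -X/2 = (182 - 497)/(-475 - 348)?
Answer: -823/793384152 ≈ -1.0373e-6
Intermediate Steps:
X = -630/823 (X = -2*(182 - 497)/(-475 - 348) = -(-630)/(-823) = -(-630)*(-1)/823 = -2*315/823 = -630/823 ≈ -0.76549)
y(d) = -630/823
1/(y(l(1, -19)) - 964014) = 1/(-630/823 - 964014) = 1/(-793384152/823) = -823/793384152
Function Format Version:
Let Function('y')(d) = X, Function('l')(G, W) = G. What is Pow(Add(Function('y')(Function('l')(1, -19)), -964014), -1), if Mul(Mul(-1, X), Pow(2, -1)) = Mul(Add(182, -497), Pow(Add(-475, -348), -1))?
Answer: Rational(-823, 793384152) ≈ -1.0373e-6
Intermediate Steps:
X = Rational(-630, 823) (X = Mul(-2, Mul(Add(182, -497), Pow(Add(-475, -348), -1))) = Mul(-2, Mul(-315, Pow(-823, -1))) = Mul(-2, Mul(-315, Rational(-1, 823))) = Mul(-2, Rational(315, 823)) = Rational(-630, 823) ≈ -0.76549)
Function('y')(d) = Rational(-630, 823)
Pow(Add(Function('y')(Function('l')(1, -19)), -964014), -1) = Pow(Add(Rational(-630, 823), -964014), -1) = Pow(Rational(-793384152, 823), -1) = Rational(-823, 793384152)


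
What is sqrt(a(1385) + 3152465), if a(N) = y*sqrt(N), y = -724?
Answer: sqrt(3152465 - 724*sqrt(1385)) ≈ 1767.9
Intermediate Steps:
a(N) = -724*sqrt(N)
sqrt(a(1385) + 3152465) = sqrt(-724*sqrt(1385) + 3152465) = sqrt(3152465 - 724*sqrt(1385))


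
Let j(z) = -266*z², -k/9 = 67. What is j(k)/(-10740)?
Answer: 16119999/1790 ≈ 9005.6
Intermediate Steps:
k = -603 (k = -9*67 = -603)
j(k)/(-10740) = -266*(-603)²/(-10740) = -266*363609*(-1/10740) = -96719994*(-1/10740) = 16119999/1790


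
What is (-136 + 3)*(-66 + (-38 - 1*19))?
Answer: 16359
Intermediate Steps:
(-136 + 3)*(-66 + (-38 - 1*19)) = -133*(-66 + (-38 - 19)) = -133*(-66 - 57) = -133*(-123) = 16359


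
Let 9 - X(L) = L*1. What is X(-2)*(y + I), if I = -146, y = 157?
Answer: 121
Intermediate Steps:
X(L) = 9 - L
X(-2)*(y + I) = (9 - 1*(-2))*(157 - 146) = (9 + 2)*11 = 11*11 = 121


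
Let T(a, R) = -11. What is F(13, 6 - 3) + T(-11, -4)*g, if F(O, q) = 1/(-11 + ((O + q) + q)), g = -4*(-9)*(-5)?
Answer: 15841/8 ≈ 1980.1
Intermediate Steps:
g = -180 (g = 36*(-5) = -180)
F(O, q) = 1/(-11 + O + 2*q) (F(O, q) = 1/(-11 + (O + 2*q)) = 1/(-11 + O + 2*q))
F(13, 6 - 3) + T(-11, -4)*g = 1/(-11 + 13 + 2*(6 - 3)) - 11*(-180) = 1/(-11 + 13 + 2*3) + 1980 = 1/(-11 + 13 + 6) + 1980 = 1/8 + 1980 = ⅛ + 1980 = 15841/8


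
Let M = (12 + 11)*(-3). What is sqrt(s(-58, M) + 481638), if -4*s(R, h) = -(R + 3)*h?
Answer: 3*sqrt(214483)/2 ≈ 694.68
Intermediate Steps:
M = -69 (M = 23*(-3) = -69)
s(R, h) = h*(3 + R)/4 (s(R, h) = -(-1)*(R + 3)*h/4 = -(-1)*(3 + R)*h/4 = -(-1)*h*(3 + R)/4 = h*(3 + R)/4)
sqrt(s(-58, M) + 481638) = sqrt((1/4)*(-69)*(3 - 58) + 481638) = sqrt((1/4)*(-69)*(-55) + 481638) = sqrt(3795/4 + 481638) = sqrt(1930347/4) = 3*sqrt(214483)/2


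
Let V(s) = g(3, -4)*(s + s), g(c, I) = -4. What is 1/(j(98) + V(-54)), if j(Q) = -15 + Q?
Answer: 1/515 ≈ 0.0019417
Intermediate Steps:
V(s) = -8*s (V(s) = -4*(s + s) = -8*s)
1/(j(98) + V(-54)) = 1/((-15 + 98) - 8*(-54)) = 1/(83 + 432) = 1/515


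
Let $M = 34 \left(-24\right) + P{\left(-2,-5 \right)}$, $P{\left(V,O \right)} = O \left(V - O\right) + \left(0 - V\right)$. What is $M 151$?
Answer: $-125179$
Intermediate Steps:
$P{\left(V,O \right)} = - V + O \left(V - O\right)$ ($P{\left(V,O \right)} = O \left(V - O\right) - V = - V + O \left(V - O\right)$)
$M = -829$ ($M = 34 \left(-24\right) - 13 = -816 + \left(2 - 25 + 10\right) = -816 - 13 = -829$)
$M 151 = \left(-829\right) 151 = -125179$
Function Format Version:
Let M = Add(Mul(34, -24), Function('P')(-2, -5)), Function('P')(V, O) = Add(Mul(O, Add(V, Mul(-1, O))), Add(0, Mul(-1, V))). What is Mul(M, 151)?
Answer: -125179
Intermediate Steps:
Function('P')(V, O) = Add(Mul(-1, V), Mul(O, Add(V, Mul(-1, O)))) (Function('P')(V, O) = Add(Mul(O, Add(V, Mul(-1, O))), Mul(-1, V)) = Add(Mul(-1, V), Mul(O, Add(V, Mul(-1, O)))))
M = -829 (M = Add(Mul(34, -24), Add(Mul(-1, -2), Mul(-1, Pow(-5, 2)), Mul(-5, -2))) = Add(-816, Add(2, Mul(-1, 25), 10)) = Add(-816, Add(2, -25, 10)) = Add(-816, -13) = -829)
Mul(M, 151) = Mul(-829, 151) = -125179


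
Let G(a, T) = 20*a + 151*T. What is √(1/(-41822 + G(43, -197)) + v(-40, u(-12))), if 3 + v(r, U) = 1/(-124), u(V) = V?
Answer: 3*I*√6423614187311/4383958 ≈ 1.7344*I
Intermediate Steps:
v(r, U) = -373/124 (v(r, U) = -3 + 1/(-124) = -3 - 1/124 = -373/124)
√(1/(-41822 + G(43, -197)) + v(-40, u(-12))) = √(1/(-41822 + (20*43 + 151*(-197))) - 373/124) = √(1/(-41822 + (860 - 29747)) - 373/124) = √(1/(-41822 - 28887) - 373/124) = √(1/(-70709) - 373/124) = √(-1/70709 - 373/124) = √(-26374581/8767916) = 3*I*√6423614187311/4383958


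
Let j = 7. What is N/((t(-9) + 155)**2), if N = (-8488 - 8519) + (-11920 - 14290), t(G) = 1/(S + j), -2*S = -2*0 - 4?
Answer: -3500577/1948816 ≈ -1.7963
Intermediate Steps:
S = 2 (S = -(-2*0 - 4)/2 = -(0 - 4)/2 = -1/2*(-4) = 2)
t(G) = 1/9 (t(G) = 1/(2 + 7) = 1/9)
N = -43217 (N = -17007 - 26210 = -43217)
N/((t(-9) + 155)**2) = -43217/(1/9 + 155)**2 = -43217/((1396/9)**2) = -43217/1948816/81 = -43217*81/1948816 = -3500577/1948816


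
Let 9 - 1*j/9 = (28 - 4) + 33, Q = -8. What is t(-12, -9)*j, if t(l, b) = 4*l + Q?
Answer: 24192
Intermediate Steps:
j = -432 (j = 81 - 9*((28 - 4) + 33) = 81 - 9*(24 + 33) = 81 - 9*57 = 81 - 513 = -432)
t(l, b) = -8 + 4*l (t(l, b) = 4*l - 8 = -8 + 4*l)
t(-12, -9)*j = (-8 + 4*(-12))*(-432) = (-8 - 48)*(-432) = -56*(-432) = 24192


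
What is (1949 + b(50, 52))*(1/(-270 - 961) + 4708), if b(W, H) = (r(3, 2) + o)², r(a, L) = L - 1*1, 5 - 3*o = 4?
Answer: 33917472893/3693 ≈ 9.1843e+6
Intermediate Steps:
o = ⅓ (o = 5/3 - ⅓*4 = 5/3 - 4/3 = ⅓ ≈ 0.33333)
r(a, L) = -1 + L (r(a, L) = L - 1 = -1 + L)
b(W, H) = 16/9 (b(W, H) = ((-1 + 2) + ⅓)² = (1 + ⅓)² = (4/3)² = 16/9)
(1949 + b(50, 52))*(1/(-270 - 961) + 4708) = (1949 + 16/9)*(1/(-270 - 961) + 4708) = 17557*(1/(-1231) + 4708)/9 = 17557*(-1/1231 + 4708)/9 = (17557/9)*(5795547/1231) = 33917472893/3693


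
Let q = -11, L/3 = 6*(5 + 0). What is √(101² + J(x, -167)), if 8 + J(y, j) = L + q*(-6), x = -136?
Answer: √10349 ≈ 101.73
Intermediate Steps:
L = 90 (L = 3*(6*(5 + 0)) = 3*(6*5) = 3*30 = 90)
J(y, j) = 148 (J(y, j) = -8 + (90 - 11*(-6)) = -8 + (90 + 66) = -8 + 156 = 148)
√(101² + J(x, -167)) = √(101² + 148) = √(10201 + 148) = √10349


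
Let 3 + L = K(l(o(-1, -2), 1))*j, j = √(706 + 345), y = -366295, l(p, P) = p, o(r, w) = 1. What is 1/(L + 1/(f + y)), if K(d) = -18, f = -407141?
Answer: 1794610511724/203697178339738823 - 10767658429728*√1051/203697178339738823 ≈ -0.0017049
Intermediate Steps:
j = √1051 ≈ 32.419
L = -3 - 18*√1051 ≈ -586.54
1/(L + 1/(f + y)) = 1/((-3 - 18*√1051) + 1/(-407141 - 366295)) = 1/((-3 - 18*√1051) + 1/(-773436)) = 1/((-3 - 18*√1051) - 1/773436) = 1/(-2320309/773436 - 18*√1051)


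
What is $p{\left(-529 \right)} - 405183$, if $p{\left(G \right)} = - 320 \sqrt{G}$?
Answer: $-405183 - 7360 i \approx -4.0518 \cdot 10^{5} - 7360.0 i$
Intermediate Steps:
$p{\left(-529 \right)} - 405183 = - 320 \sqrt{-529} - 405183 = - 320 \cdot 23 i - 405183 = - 7360 i - 405183 = -405183 - 7360 i$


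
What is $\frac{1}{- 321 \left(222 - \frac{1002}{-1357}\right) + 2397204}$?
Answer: $\frac{1357}{3155981652} \approx 4.2998 \cdot 10^{-7}$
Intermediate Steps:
$\frac{1}{- 321 \left(222 - \frac{1002}{-1357}\right) + 2397204} = \frac{1}{- 321 \left(222 - - \frac{1002}{1357}\right) + 2397204} = \frac{1}{- 321 \left(222 + \frac{1002}{1357}\right) + 2397204} = \frac{1}{\left(-321\right) \frac{302256}{1357} + 2397204} = \frac{1}{- \frac{97024176}{1357} + 2397204} = \frac{1}{\frac{3155981652}{1357}} = \frac{1357}{3155981652}$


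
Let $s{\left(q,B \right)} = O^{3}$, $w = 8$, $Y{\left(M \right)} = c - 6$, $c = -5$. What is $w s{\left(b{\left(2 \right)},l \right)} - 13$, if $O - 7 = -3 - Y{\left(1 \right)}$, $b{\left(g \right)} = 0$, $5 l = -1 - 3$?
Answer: $26987$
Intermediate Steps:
$Y{\left(M \right)} = -11$ ($Y{\left(M \right)} = -5 - 6 = -11$)
$l = - \frac{4}{5}$ ($l = \frac{-1 - 3}{5} = \frac{1}{5} \left(-4\right) = - \frac{4}{5} \approx -0.8$)
$O = 15$ ($O = 7 - -8 = 7 + \left(-3 + 11\right) = 7 + 8 = 15$)
$s{\left(q,B \right)} = 3375$ ($s{\left(q,B \right)} = 15^{3} = 3375$)
$w s{\left(b{\left(2 \right)},l \right)} - 13 = 8 \cdot 3375 - 13 = 27000 - 13 = 26987$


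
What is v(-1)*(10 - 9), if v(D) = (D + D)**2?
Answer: 4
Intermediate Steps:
v(D) = 4*D**2 (v(D) = (2*D)**2 = 4*D**2)
v(-1)*(10 - 9) = (4*(-1)**2)*(10 - 9) = (4*1)*1 = 4*1 = 4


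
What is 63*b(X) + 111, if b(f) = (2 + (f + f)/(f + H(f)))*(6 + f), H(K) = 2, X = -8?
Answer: -477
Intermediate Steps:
b(f) = (2 + 2*f/(2 + f))*(6 + f) (b(f) = (2 + (f + f)/(f + 2))*(6 + f) = (2 + (2*f)/(2 + f))*(6 + f) = (2 + 2*f/(2 + f))*(6 + f))
63*b(X) + 111 = 63*(4*(6 + (-8)**2 + 7*(-8))/(2 - 8)) + 111 = 63*(4*(6 + 64 - 56)/(-6)) + 111 = 63*(4*(-1/6)*14) + 111 = 63*(-28/3) + 111 = -588 + 111 = -477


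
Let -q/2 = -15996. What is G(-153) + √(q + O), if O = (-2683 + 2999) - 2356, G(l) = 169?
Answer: 169 + 48*√13 ≈ 342.07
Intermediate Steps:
q = 31992 (q = -2*(-15996) = 31992)
O = -2040 (O = 316 - 2356 = -2040)
G(-153) + √(q + O) = 169 + √(31992 - 2040) = 169 + √29952 = 169 + 48*√13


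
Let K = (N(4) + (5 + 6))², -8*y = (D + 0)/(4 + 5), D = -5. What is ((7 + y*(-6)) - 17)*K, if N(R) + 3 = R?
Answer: -1500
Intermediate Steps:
y = 5/72 (y = -(-5 + 0)/(8*(4 + 5)) = -(-5)/(8*9) = -⅛*(-5/9) = 5/72 ≈ 0.069444)
N(R) = -3 + R
K = 144 (K = ((-3 + 4) + (5 + 6))² = (1 + 11)² = 12² = 144)
((7 + y*(-6)) - 17)*K = ((7 + (5/72)*(-6)) - 17)*144 = ((7 - 5/12) - 17)*144 = (79/12 - 17)*144 = -125/12*144 = -1500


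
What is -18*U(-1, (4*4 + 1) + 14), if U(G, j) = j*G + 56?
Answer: -450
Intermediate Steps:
U(G, j) = 56 + G*j (U(G, j) = G*j + 56 = 56 + G*j)
-18*U(-1, (4*4 + 1) + 14) = -18*(56 - ((4*4 + 1) + 14)) = -18*(56 - ((16 + 1) + 14)) = -18*(56 - (17 + 14)) = -18*(56 - 1*31) = -18*(56 - 31) = -18*25 = -450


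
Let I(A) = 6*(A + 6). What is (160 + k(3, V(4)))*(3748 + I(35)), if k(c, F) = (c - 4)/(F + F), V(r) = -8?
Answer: 5114317/8 ≈ 6.3929e+5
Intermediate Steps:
I(A) = 36 + 6*A (I(A) = 6*(6 + A) = 36 + 6*A)
k(c, F) = (-4 + c)/(2*F) (k(c, F) = (-4 + c)/((2*F)) = (-4 + c)*(1/(2*F)) = (-4 + c)/(2*F))
(160 + k(3, V(4)))*(3748 + I(35)) = (160 + (½)*(-4 + 3)/(-8))*(3748 + (36 + 6*35)) = (160 + (½)*(-⅛)*(-1))*(3748 + (36 + 210)) = (160 + 1/16)*(3748 + 246) = (2561/16)*3994 = 5114317/8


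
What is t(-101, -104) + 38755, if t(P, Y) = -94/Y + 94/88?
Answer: 5542247/143 ≈ 38757.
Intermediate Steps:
t(P, Y) = 47/44 - 94/Y (t(P, Y) = -94/Y + 94*(1/88) = -94/Y + 47/44 = 47/44 - 94/Y)
t(-101, -104) + 38755 = (47/44 - 94/(-104)) + 38755 = (47/44 - 94*(-1/104)) + 38755 = (47/44 + 47/52) + 38755 = 282/143 + 38755 = 5542247/143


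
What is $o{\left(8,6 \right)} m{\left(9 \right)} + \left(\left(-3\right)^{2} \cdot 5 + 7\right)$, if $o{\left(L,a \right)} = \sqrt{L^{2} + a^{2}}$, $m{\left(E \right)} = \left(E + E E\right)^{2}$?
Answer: $81052$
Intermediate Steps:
$m{\left(E \right)} = \left(E + E^{2}\right)^{2}$
$o{\left(8,6 \right)} m{\left(9 \right)} + \left(\left(-3\right)^{2} \cdot 5 + 7\right) = \sqrt{8^{2} + 6^{2}} \cdot 9^{2} \left(1 + 9\right)^{2} + \left(\left(-3\right)^{2} \cdot 5 + 7\right) = \sqrt{64 + 36} \cdot 81 \cdot 10^{2} + \left(9 \cdot 5 + 7\right) = \sqrt{100} \cdot 81 \cdot 100 + \left(45 + 7\right) = 10 \cdot 8100 + 52 = 81000 + 52 = 81052$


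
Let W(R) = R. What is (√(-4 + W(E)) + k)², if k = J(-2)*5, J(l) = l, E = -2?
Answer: (10 - I*√6)² ≈ 94.0 - 48.99*I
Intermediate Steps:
k = -10 (k = -2*5 = -10)
(√(-4 + W(E)) + k)² = (√(-4 - 2) - 10)² = (√(-6) - 10)² = (I*√6 - 10)² = (-10 + I*√6)²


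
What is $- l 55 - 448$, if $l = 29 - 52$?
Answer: $817$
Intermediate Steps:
$l = -23$
$- l 55 - 448 = \left(-1\right) \left(-23\right) 55 - 448 = 23 \cdot 55 - 448 = 1265 - 448 = 817$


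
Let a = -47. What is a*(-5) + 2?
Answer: 237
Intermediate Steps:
a*(-5) + 2 = -47*(-5) + 2 = 235 + 2 = 237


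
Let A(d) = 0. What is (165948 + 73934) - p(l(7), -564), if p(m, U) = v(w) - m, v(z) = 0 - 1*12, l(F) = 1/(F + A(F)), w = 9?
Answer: 1679259/7 ≈ 2.3989e+5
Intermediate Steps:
l(F) = 1/F (l(F) = 1/(F + 0) = 1/F)
v(z) = -12 (v(z) = 0 - 12 = -12)
p(m, U) = -12 - m
(165948 + 73934) - p(l(7), -564) = (165948 + 73934) - (-12 - 1/7) = 239882 - (-12 - 1*⅐) = 239882 - (-12 - ⅐) = 239882 - 1*(-85/7) = 239882 + 85/7 = 1679259/7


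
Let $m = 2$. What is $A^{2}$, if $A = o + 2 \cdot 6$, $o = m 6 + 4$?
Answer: $784$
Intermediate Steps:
$o = 16$ ($o = 2 \cdot 6 + 4 = 12 + 4 = 16$)
$A = 28$ ($A = 16 + 2 \cdot 6 = 16 + 12 = 28$)
$A^{2} = 28^{2} = 784$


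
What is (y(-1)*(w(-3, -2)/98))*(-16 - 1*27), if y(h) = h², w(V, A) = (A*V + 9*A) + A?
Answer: 43/7 ≈ 6.1429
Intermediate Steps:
w(V, A) = 10*A + A*V (w(V, A) = (9*A + A*V) + A = 10*A + A*V)
(y(-1)*(w(-3, -2)/98))*(-16 - 1*27) = ((-1)²*(-2*(10 - 3)/98))*(-16 - 1*27) = (1*(-2*7*(1/98)))*(-16 - 27) = (1*(-14*1/98))*(-43) = (1*(-⅐))*(-43) = -⅐*(-43) = 43/7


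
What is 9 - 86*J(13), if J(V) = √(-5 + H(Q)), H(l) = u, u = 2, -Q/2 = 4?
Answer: 9 - 86*I*√3 ≈ 9.0 - 148.96*I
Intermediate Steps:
Q = -8 (Q = -2*4 = -8)
H(l) = 2
J(V) = I*√3 (J(V) = √(-5 + 2) = √(-3) = I*√3)
9 - 86*J(13) = 9 - 86*I*√3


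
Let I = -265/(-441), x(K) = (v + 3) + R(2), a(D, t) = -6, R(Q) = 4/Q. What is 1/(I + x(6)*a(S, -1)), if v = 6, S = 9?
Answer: -441/28841 ≈ -0.015291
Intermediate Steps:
x(K) = 11 (x(K) = (6 + 3) + 4/2 = 9 + 4*(½) = 9 + 2 = 11)
I = 265/441 (I = -265*(-1/441) = 265/441 ≈ 0.60091)
1/(I + x(6)*a(S, -1)) = 1/(265/441 + 11*(-6)) = 1/(265/441 - 66) = 1/(-28841/441) = -441/28841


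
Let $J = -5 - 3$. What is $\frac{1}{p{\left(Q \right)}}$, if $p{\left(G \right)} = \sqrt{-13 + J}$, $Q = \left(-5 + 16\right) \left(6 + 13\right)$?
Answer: $- \frac{i \sqrt{21}}{21} \approx - 0.21822 i$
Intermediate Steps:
$J = -8$
$Q = 209$ ($Q = 11 \cdot 19 = 209$)
$p{\left(G \right)} = i \sqrt{21}$ ($p{\left(G \right)} = \sqrt{-13 - 8} = \sqrt{-21} = i \sqrt{21}$)
$\frac{1}{p{\left(Q \right)}} = \frac{1}{i \sqrt{21}} = - \frac{i \sqrt{21}}{21}$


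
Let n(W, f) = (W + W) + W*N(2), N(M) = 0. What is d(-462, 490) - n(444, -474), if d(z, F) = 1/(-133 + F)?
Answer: -317015/357 ≈ -888.00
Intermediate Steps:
n(W, f) = 2*W (n(W, f) = (W + W) + W*0 = 2*W + 0 = 2*W)
d(-462, 490) - n(444, -474) = 1/(-133 + 490) - 2*444 = 1/357 - 1*888 = 1/357 - 888 = -317015/357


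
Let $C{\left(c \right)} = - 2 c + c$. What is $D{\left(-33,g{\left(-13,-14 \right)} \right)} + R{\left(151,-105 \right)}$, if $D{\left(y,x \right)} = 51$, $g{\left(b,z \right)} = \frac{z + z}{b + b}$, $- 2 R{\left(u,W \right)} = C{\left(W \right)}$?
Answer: $- \frac{3}{2} \approx -1.5$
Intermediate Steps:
$C{\left(c \right)} = - c$
$R{\left(u,W \right)} = \frac{W}{2}$ ($R{\left(u,W \right)} = - \frac{\left(-1\right) W}{2} = \frac{W}{2}$)
$g{\left(b,z \right)} = \frac{z}{b}$ ($g{\left(b,z \right)} = \frac{2 z}{2 b} = 2 z \frac{1}{2 b} = \frac{z}{b}$)
$D{\left(-33,g{\left(-13,-14 \right)} \right)} + R{\left(151,-105 \right)} = 51 + \frac{1}{2} \left(-105\right) = 51 - \frac{105}{2} = - \frac{3}{2}$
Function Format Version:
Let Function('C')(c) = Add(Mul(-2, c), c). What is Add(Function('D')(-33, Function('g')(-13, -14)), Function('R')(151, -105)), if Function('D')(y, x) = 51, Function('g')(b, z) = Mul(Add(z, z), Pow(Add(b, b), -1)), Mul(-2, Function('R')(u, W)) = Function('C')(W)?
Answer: Rational(-3, 2) ≈ -1.5000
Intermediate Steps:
Function('C')(c) = Mul(-1, c)
Function('R')(u, W) = Mul(Rational(1, 2), W) (Function('R')(u, W) = Mul(Rational(-1, 2), Mul(-1, W)) = Mul(Rational(1, 2), W))
Function('g')(b, z) = Mul(z, Pow(b, -1)) (Function('g')(b, z) = Mul(Mul(2, z), Pow(Mul(2, b), -1)) = Mul(Mul(2, z), Mul(Rational(1, 2), Pow(b, -1))) = Mul(z, Pow(b, -1)))
Add(Function('D')(-33, Function('g')(-13, -14)), Function('R')(151, -105)) = Add(51, Mul(Rational(1, 2), -105)) = Add(51, Rational(-105, 2)) = Rational(-3, 2)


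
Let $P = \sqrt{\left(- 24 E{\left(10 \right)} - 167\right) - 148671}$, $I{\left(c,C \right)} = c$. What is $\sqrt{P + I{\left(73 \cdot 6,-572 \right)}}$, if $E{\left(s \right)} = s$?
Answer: $\sqrt{438 + i \sqrt{149078}} \approx 22.604 + 8.5406 i$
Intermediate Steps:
$P = i \sqrt{149078}$ ($P = \sqrt{\left(\left(-24\right) 10 - 167\right) - 148671} = \sqrt{\left(-240 - 167\right) - 148671} = \sqrt{-407 - 148671} = \sqrt{-149078} = i \sqrt{149078} \approx 386.11 i$)
$\sqrt{P + I{\left(73 \cdot 6,-572 \right)}} = \sqrt{i \sqrt{149078} + 73 \cdot 6} = \sqrt{i \sqrt{149078} + 438} = \sqrt{438 + i \sqrt{149078}}$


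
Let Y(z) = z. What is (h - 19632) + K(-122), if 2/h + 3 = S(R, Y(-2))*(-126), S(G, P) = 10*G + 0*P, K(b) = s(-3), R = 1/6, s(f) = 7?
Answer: -4180127/213 ≈ -19625.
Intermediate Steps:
R = ⅙ ≈ 0.16667
K(b) = 7
S(G, P) = 10*G (S(G, P) = 10*G + 0 = 10*G)
h = -2/213 (h = 2/(-3 + (10*(⅙))*(-126)) = 2/(-3 + (5/3)*(-126)) = 2/(-3 - 210) = 2/(-213) = 2*(-1/213) = -2/213 ≈ -0.0093897)
(h - 19632) + K(-122) = (-2/213 - 19632) + 7 = -4181618/213 + 7 = -4180127/213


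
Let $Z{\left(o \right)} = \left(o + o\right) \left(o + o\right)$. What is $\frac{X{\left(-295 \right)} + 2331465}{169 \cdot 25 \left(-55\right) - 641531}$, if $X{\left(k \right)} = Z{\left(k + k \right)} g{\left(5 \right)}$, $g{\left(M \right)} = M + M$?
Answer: $- \frac{16255465}{873906} \approx -18.601$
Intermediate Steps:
$g{\left(M \right)} = 2 M$
$Z{\left(o \right)} = 4 o^{2}$ ($Z{\left(o \right)} = 2 o 2 o = 4 o^{2}$)
$X{\left(k \right)} = 160 k^{2}$ ($X{\left(k \right)} = 4 \left(k + k\right)^{2} \cdot 2 \cdot 5 = 4 \left(2 k\right)^{2} \cdot 10 = 4 \cdot 4 k^{2} \cdot 10 = 16 k^{2} \cdot 10 = 160 k^{2}$)
$\frac{X{\left(-295 \right)} + 2331465}{169 \cdot 25 \left(-55\right) - 641531} = \frac{160 \left(-295\right)^{2} + 2331465}{169 \cdot 25 \left(-55\right) - 641531} = \frac{160 \cdot 87025 + 2331465}{4225 \left(-55\right) - 641531} = \frac{13924000 + 2331465}{-232375 - 641531} = \frac{16255465}{-873906} = 16255465 \left(- \frac{1}{873906}\right) = - \frac{16255465}{873906}$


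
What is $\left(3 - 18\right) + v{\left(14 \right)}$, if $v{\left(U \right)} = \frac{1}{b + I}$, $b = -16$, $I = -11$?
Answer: $- \frac{406}{27} \approx -15.037$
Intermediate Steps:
$v{\left(U \right)} = - \frac{1}{27}$ ($v{\left(U \right)} = \frac{1}{-16 - 11} = \frac{1}{-27} = - \frac{1}{27}$)
$\left(3 - 18\right) + v{\left(14 \right)} = \left(3 - 18\right) - \frac{1}{27} = -15 - \frac{1}{27} = - \frac{406}{27}$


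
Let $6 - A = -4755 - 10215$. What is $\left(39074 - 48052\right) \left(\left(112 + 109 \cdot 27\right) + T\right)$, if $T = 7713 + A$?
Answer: $-231129632$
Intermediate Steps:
$A = 14976$ ($A = 6 - \left(-4755 - 10215\right) = 6 - -14970 = 6 + 14970 = 14976$)
$T = 22689$ ($T = 7713 + 14976 = 22689$)
$\left(39074 - 48052\right) \left(\left(112 + 109 \cdot 27\right) + T\right) = \left(39074 - 48052\right) \left(\left(112 + 109 \cdot 27\right) + 22689\right) = - 8978 \left(\left(112 + 2943\right) + 22689\right) = - 8978 \left(3055 + 22689\right) = \left(-8978\right) 25744 = -231129632$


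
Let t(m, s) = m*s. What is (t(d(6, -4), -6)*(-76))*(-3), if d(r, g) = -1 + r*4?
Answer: -31464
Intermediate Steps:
d(r, g) = -1 + 4*r
(t(d(6, -4), -6)*(-76))*(-3) = (((-1 + 4*6)*(-6))*(-76))*(-3) = (((-1 + 24)*(-6))*(-76))*(-3) = ((23*(-6))*(-76))*(-3) = -138*(-76)*(-3) = 10488*(-3) = -31464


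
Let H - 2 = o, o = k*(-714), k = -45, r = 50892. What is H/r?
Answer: 8033/12723 ≈ 0.63138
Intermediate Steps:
o = 32130 (o = -45*(-714) = 32130)
H = 32132 (H = 2 + 32130 = 32132)
H/r = 32132/50892 = 32132*(1/50892) = 8033/12723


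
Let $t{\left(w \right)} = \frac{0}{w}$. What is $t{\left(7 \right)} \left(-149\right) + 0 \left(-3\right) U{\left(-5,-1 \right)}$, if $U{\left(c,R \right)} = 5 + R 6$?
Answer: $0$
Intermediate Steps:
$t{\left(w \right)} = 0$
$U{\left(c,R \right)} = 5 + 6 R$
$t{\left(7 \right)} \left(-149\right) + 0 \left(-3\right) U{\left(-5,-1 \right)} = 0 \left(-149\right) + 0 \left(-3\right) \left(5 + 6 \left(-1\right)\right) = 0 + 0 \left(5 - 6\right) = 0 + 0 \left(-1\right) = 0 + 0 = 0$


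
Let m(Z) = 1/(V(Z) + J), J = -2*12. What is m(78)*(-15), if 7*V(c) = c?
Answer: 7/6 ≈ 1.1667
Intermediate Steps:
V(c) = c/7
J = -24
m(Z) = 1/(-24 + Z/7) (m(Z) = 1/(Z/7 - 24) = 1/(-24 + Z/7))
m(78)*(-15) = (7/(-168 + 78))*(-15) = (7/(-90))*(-15) = (7*(-1/90))*(-15) = -7/90*(-15) = 7/6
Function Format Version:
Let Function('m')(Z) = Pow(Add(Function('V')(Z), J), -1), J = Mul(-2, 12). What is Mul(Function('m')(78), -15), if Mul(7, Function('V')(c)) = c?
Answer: Rational(7, 6) ≈ 1.1667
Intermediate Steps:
Function('V')(c) = Mul(Rational(1, 7), c)
J = -24
Function('m')(Z) = Pow(Add(-24, Mul(Rational(1, 7), Z)), -1) (Function('m')(Z) = Pow(Add(Mul(Rational(1, 7), Z), -24), -1) = Pow(Add(-24, Mul(Rational(1, 7), Z)), -1))
Mul(Function('m')(78), -15) = Mul(Mul(7, Pow(Add(-168, 78), -1)), -15) = Mul(Mul(7, Pow(-90, -1)), -15) = Mul(Mul(7, Rational(-1, 90)), -15) = Mul(Rational(-7, 90), -15) = Rational(7, 6)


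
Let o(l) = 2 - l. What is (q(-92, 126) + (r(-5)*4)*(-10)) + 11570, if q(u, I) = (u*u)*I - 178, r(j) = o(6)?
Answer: 1078016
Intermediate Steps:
r(j) = -4 (r(j) = 2 - 1*6 = 2 - 6 = -4)
q(u, I) = -178 + I*u² (q(u, I) = u²*I - 178 = I*u² - 178 = -178 + I*u²)
(q(-92, 126) + (r(-5)*4)*(-10)) + 11570 = ((-178 + 126*(-92)²) - 4*4*(-10)) + 11570 = ((-178 + 126*8464) - 16*(-10)) + 11570 = ((-178 + 1066464) + 160) + 11570 = (1066286 + 160) + 11570 = 1066446 + 11570 = 1078016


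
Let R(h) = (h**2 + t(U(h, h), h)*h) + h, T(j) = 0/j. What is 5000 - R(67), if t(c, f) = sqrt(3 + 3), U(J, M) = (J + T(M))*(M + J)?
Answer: 444 - 67*sqrt(6) ≈ 279.88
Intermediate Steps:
T(j) = 0
U(J, M) = J*(J + M) (U(J, M) = (J + 0)*(M + J) = J*(J + M))
t(c, f) = sqrt(6)
R(h) = h + h**2 + h*sqrt(6) (R(h) = (h**2 + sqrt(6)*h) + h = (h**2 + h*sqrt(6)) + h = h + h**2 + h*sqrt(6))
5000 - R(67) = 5000 - 67*(1 + 67 + sqrt(6)) = 5000 - 67*(68 + sqrt(6)) = 5000 - (4556 + 67*sqrt(6)) = 5000 + (-4556 - 67*sqrt(6)) = 444 - 67*sqrt(6)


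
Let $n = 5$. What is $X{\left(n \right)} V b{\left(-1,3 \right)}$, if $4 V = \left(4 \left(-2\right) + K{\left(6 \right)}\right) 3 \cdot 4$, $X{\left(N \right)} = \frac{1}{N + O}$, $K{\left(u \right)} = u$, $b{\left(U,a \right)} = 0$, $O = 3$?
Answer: $0$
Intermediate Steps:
$X{\left(N \right)} = \frac{1}{3 + N}$ ($X{\left(N \right)} = \frac{1}{N + 3} = \frac{1}{3 + N}$)
$V = -6$ ($V = \frac{\left(4 \left(-2\right) + 6\right) 3 \cdot 4}{4} = \frac{\left(-8 + 6\right) 3 \cdot 4}{4} = \frac{\left(-2\right) 3 \cdot 4}{4} = \frac{\left(-6\right) 4}{4} = \frac{1}{4} \left(-24\right) = -6$)
$X{\left(n \right)} V b{\left(-1,3 \right)} = \frac{1}{3 + 5} \left(-6\right) 0 = \frac{1}{8} \left(-6\right) 0 = \left(- \frac{3}{4}\right) 0 = 0$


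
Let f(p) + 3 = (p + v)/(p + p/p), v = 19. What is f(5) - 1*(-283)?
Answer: 284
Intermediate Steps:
f(p) = -3 + (19 + p)/(1 + p) (f(p) = -3 + (p + 19)/(p + p/p) = -3 + (19 + p)/(p + 1) = -3 + (19 + p)/(1 + p))
f(5) - 1*(-283) = 2*(8 - 1*5)/(1 + 5) - 1*(-283) = 2*(8 - 5)/6 + 283 = 2*(⅙)*3 + 283 = 1 + 283 = 284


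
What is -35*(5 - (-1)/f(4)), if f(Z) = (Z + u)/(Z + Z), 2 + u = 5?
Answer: -215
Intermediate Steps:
u = 3 (u = -2 + 5 = 3)
f(Z) = (3 + Z)/(2*Z) (f(Z) = (Z + 3)/(Z + Z) = (3 + Z)/((2*Z)) = (3 + Z)*(1/(2*Z)) = (3 + Z)/(2*Z))
-35*(5 - (-1)/f(4)) = -35*(5 - (-1)/((½)*(3 + 4)/4)) = -35*(5 - (-1)/((½)*(¼)*7)) = -35*(5 - (-1)/7/8) = -35*(5 - (-1)*8/7) = -35*(5 - 1*(-8/7)) = -35*(5 + 8/7) = -35*43/7 = -215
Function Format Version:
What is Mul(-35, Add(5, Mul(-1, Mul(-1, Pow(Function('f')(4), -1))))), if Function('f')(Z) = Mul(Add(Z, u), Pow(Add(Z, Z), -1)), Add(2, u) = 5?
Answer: -215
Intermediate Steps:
u = 3 (u = Add(-2, 5) = 3)
Function('f')(Z) = Mul(Rational(1, 2), Pow(Z, -1), Add(3, Z)) (Function('f')(Z) = Mul(Add(Z, 3), Pow(Add(Z, Z), -1)) = Mul(Add(3, Z), Pow(Mul(2, Z), -1)) = Mul(Add(3, Z), Mul(Rational(1, 2), Pow(Z, -1))) = Mul(Rational(1, 2), Pow(Z, -1), Add(3, Z)))
Mul(-35, Add(5, Mul(-1, Mul(-1, Pow(Function('f')(4), -1))))) = Mul(-35, Add(5, Mul(-1, Mul(-1, Pow(Mul(Rational(1, 2), Pow(4, -1), Add(3, 4)), -1))))) = Mul(-35, Add(5, Mul(-1, Mul(-1, Pow(Mul(Rational(1, 2), Rational(1, 4), 7), -1))))) = Mul(-35, Add(5, Mul(-1, Mul(-1, Pow(Rational(7, 8), -1))))) = Mul(-35, Add(5, Mul(-1, Mul(-1, Rational(8, 7))))) = Mul(-35, Add(5, Mul(-1, Rational(-8, 7)))) = Mul(-35, Add(5, Rational(8, 7))) = Mul(-35, Rational(43, 7)) = -215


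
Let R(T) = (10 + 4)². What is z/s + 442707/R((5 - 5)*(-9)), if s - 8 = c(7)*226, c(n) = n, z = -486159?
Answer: 101436161/51940 ≈ 1952.9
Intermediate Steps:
s = 1590 (s = 8 + 7*226 = 8 + 1582 = 1590)
R(T) = 196 (R(T) = 14² = 196)
z/s + 442707/R((5 - 5)*(-9)) = -486159/1590 + 442707/196 = -486159*1/1590 + 442707*(1/196) = -162053/530 + 442707/196 = 101436161/51940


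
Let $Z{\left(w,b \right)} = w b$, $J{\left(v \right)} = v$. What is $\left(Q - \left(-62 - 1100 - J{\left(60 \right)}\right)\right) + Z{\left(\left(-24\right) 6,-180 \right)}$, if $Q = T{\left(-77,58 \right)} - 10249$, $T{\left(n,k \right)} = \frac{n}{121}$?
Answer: $\frac{185816}{11} \approx 16892.0$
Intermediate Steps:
$T{\left(n,k \right)} = \frac{n}{121}$ ($T{\left(n,k \right)} = n \frac{1}{121} = \frac{n}{121}$)
$Q = - \frac{112746}{11}$ ($Q = \frac{1}{121} \left(-77\right) - 10249 = - \frac{7}{11} - 10249 = - \frac{112746}{11} \approx -10250.0$)
$Z{\left(w,b \right)} = b w$
$\left(Q - \left(-62 - 1100 - J{\left(60 \right)}\right)\right) + Z{\left(\left(-24\right) 6,-180 \right)} = \left(- \frac{112746}{11} + \left(60 - \left(-62 - 1100\right)\right)\right) - 180 \left(\left(-24\right) 6\right) = \left(- \frac{112746}{11} + \left(60 - \left(-62 - 1100\right)\right)\right) - -25920 = \left(- \frac{112746}{11} + \left(60 - -1162\right)\right) + 25920 = \left(- \frac{112746}{11} + \left(60 + 1162\right)\right) + 25920 = \left(- \frac{112746}{11} + 1222\right) + 25920 = - \frac{99304}{11} + 25920 = \frac{185816}{11}$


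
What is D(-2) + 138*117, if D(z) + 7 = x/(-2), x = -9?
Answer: 32287/2 ≈ 16144.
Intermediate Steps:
D(z) = -5/2 (D(z) = -7 - 9/(-2) = -7 - 9*(-½) = -7 + 9/2 = -5/2)
D(-2) + 138*117 = -5/2 + 138*117 = -5/2 + 16146 = 32287/2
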